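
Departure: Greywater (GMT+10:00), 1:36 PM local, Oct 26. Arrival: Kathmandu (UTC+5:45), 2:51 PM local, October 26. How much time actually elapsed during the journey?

5 hours 30 minutes

Kathmandu is 4:15 behind Greywater.
Clock-face elapsed time (ignoring zones) is 1 hour 15 minutes.
Actual elapsed = 1 hour 15 minutes + 4:15 = 5 hours 30 minutes.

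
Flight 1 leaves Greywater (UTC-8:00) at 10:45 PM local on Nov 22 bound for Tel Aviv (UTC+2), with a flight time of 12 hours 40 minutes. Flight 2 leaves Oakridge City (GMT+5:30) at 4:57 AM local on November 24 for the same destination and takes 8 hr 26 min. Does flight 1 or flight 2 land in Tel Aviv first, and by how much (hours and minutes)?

the first, by 12 hours 28 minutes

Flight 1 in UTC: 10:45 PM + 8:00 = 6:45 AM on Nov 23.
+12 hours 40 minutes → arrive 7:25 PM UTC on Nov 23.
Flight 2 in UTC: 4:57 AM − 5:30 = 11:27 PM on Nov 23.
+8 hours and 26 minutes → arrive 7:53 AM UTC on Nov 24.
Flight 1 lands earlier by 12 hours 28 minutes.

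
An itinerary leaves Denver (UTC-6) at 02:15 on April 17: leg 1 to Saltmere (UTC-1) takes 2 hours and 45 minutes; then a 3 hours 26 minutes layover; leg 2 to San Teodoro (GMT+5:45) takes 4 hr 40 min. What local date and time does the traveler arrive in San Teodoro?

00:51 on April 18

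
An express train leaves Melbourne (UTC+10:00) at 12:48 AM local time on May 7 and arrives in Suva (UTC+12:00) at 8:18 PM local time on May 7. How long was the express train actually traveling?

Departure in UTC: 12:48 AM − 10:00 = 2:48 PM on May 6.
Arrival in UTC: 8:18 PM − 12:00 = 8:18 AM on May 7.
Elapsed = 8:18 AM − 2:48 PM (+1 day) = 17 hours 30 minutes.

17 hours 30 minutes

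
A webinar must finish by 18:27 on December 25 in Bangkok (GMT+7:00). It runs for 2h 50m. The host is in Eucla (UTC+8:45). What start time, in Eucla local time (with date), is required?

Target end time in UTC: 18:27 − 7:00 = 11:27 on Dec 25.
Subtract 2 hours 50 minutes → start 08:37 UTC on Dec 25.
Eucla is UTC+8:45: 08:37 + 8:45 = 17:22 on Dec 25.

17:22 on December 25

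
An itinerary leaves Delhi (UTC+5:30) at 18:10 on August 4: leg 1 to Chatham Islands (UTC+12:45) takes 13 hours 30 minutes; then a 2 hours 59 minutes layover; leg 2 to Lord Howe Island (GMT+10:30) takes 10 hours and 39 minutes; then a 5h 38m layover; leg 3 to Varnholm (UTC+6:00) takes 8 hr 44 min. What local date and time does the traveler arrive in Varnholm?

12:10 on August 6

Convert departure to UTC: 18:10 − 5:30 = 12:40 UTC on Aug 4.
Add 13 hours 30 minutes leg 1 → 02:10 UTC (Aug 5).
Add 2 hours 59 minutes layover in Chatham Islands → 05:09 UTC.
Add 10 hours and 39 minutes leg 2 → 15:48 UTC.
Add 5 hours 38 minutes layover in Lord Howe Island → 21:26 UTC.
Add 8 hours and 44 minutes leg 3 → 06:10 UTC (Aug 6).
Varnholm is UTC+6:00, so local arrival = 06:10 + 6:00 = 12:10 on Aug 6.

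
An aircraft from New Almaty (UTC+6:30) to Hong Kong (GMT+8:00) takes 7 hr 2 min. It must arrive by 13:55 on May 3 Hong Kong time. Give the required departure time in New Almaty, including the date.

05:23 on May 3

Target arrival in UTC: 13:55 − 8:00 = 05:55 on May 3.
Subtract 7 hours 2 minutes → departure 22:53 UTC on May 2.
New Almaty is UTC+6:30: 22:53 + 6:30 = 05:23 on May 3.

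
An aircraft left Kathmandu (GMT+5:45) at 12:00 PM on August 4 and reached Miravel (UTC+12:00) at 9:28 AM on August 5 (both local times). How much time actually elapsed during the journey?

15 hours 13 minutes

Departure in UTC: 12:00 PM − 5:45 = 6:15 AM on Aug 4.
Arrival in UTC: 9:28 AM − 12:00 = 9:28 PM on Aug 4.
Elapsed = 9:28 PM − 6:15 AM = 15 hours 13 minutes.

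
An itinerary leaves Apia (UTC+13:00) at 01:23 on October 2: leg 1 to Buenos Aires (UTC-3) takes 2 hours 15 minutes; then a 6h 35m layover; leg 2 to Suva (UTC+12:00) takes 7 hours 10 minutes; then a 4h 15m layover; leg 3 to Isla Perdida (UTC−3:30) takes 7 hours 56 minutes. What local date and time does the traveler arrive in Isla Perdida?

Convert departure to UTC: 01:23 − 13:00 = 12:23 UTC on Oct 1.
Add 2 hours 15 minutes leg 1 → 14:38 UTC.
Add 6 hours 35 minutes layover in Buenos Aires → 21:13 UTC.
Add 7 hours 10 minutes leg 2 → 04:23 UTC (Oct 2).
Add 4 hours 15 minutes layover in Suva → 08:38 UTC.
Add 7 hours 56 minutes leg 3 → 16:34 UTC.
Isla Perdida is UTC−3:30, so local arrival = 16:34 − 3:30 = 13:04 on Oct 2.

13:04 on October 2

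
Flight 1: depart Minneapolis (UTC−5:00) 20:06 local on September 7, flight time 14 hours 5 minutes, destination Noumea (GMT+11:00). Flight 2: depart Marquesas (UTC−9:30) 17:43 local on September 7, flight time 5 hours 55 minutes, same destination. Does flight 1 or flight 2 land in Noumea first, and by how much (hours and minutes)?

Flight 1 in UTC: 20:06 + 5:00 = 01:06 on Sep 8.
+14 hours and 5 minutes → arrive 15:11 UTC on Sep 8.
Flight 2 in UTC: 17:43 + 9:30 = 03:13 on Sep 8.
+5 hours and 55 minutes → arrive 09:08 UTC on Sep 8.
Flight 2 lands earlier by 6 hours 3 minutes.

the second, by 6 hours 3 minutes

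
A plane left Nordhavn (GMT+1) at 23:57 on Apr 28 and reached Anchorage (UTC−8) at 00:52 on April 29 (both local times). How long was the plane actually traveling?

9 hours 55 minutes

Anchorage is 9:00 behind Nordhavn.
Clock-face elapsed time (ignoring zones) is 55 minutes.
Actual elapsed = 55 minutes + 9:00 = 9 hours 55 minutes.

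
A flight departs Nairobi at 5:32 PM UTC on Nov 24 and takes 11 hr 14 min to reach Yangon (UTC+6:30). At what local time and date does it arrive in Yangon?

11:16 AM on November 25

Departure is given in UTC: 5:32 PM on Nov 24.
Add 11 hours 14 minutes → 4:46 AM UTC (Nov 25).
Yangon is UTC+6:30: 4:46 AM + 6:30 = 11:16 AM on Nov 25.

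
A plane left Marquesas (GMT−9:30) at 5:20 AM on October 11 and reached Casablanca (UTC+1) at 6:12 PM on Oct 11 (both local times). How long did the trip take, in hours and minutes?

Departure in UTC: 5:20 AM + 9:30 = 2:50 PM on Oct 11.
Arrival in UTC: 6:12 PM − 1:00 = 5:12 PM on Oct 11.
Elapsed = 5:12 PM − 2:50 PM = 2 hours 22 minutes.

2 hours 22 minutes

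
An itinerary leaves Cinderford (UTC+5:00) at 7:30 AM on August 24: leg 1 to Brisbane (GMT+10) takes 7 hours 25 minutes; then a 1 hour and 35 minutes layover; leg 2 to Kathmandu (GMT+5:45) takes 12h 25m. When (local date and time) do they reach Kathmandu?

Convert departure to UTC: 7:30 AM − 5:00 = 2:30 AM UTC on Aug 24.
Add 7 hours and 25 minutes leg 1 → 9:55 AM UTC.
Add 1 hour and 35 minutes layover in Brisbane → 11:30 AM UTC.
Add 12 hours 25 minutes leg 2 → 11:55 PM UTC.
Kathmandu is UTC+5:45, so local arrival = 11:55 PM + 5:45 = 5:40 AM on Aug 25.

5:40 AM on August 25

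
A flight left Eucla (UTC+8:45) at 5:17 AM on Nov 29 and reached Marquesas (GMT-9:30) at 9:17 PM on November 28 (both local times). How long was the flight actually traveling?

10 hours 15 minutes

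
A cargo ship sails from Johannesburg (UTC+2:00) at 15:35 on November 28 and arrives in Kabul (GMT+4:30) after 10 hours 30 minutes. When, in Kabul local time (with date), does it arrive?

04:35 on November 29

Kabul is 2:30 ahead of Johannesburg.
After 10 hours 30 minutes it is 02:05 (Nov 29) in Johannesburg.
Shift by the zone difference: 02:05 + 2:30 = 04:35 on Nov 29 in Kabul.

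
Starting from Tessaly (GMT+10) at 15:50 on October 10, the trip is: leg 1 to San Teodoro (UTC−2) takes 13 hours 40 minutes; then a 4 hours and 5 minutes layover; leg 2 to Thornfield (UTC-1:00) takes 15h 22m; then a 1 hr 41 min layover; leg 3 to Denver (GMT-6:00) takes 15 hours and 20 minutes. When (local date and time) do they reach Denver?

Convert departure to UTC: 15:50 − 10:00 = 05:50 UTC on Oct 10.
Add 13 hours and 40 minutes leg 1 → 19:30 UTC.
Add 4 hours 5 minutes layover in San Teodoro → 23:35 UTC.
Add 15 hours 22 minutes leg 2 → 14:57 UTC (Oct 11).
Add 1 hour 41 minutes layover in Thornfield → 16:38 UTC.
Add 15 hours and 20 minutes leg 3 → 07:58 UTC (Oct 12).
Denver is UTC−6:00, so local arrival = 07:58 − 6:00 = 01:58 on Oct 12.

01:58 on October 12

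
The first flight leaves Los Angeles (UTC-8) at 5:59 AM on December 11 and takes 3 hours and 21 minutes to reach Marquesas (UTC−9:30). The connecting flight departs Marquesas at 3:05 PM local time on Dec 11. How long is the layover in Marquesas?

Convert departure to UTC: 5:59 AM + 8:00 = 1:59 PM UTC on Dec 11.
Add 3 hours 21 minutes flight time → 5:20 PM UTC.
Marquesas is UTC−9:30, so local arrival = 5:20 PM − 9:30 = 7:50 AM on Dec 11.
Layover = 3:05 PM − 7:50 AM = 7 hours 15 minutes.

7 hours 15 minutes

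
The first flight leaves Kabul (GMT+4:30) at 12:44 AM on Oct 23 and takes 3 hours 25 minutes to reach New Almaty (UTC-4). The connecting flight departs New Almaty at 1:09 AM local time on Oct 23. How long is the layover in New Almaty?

5 hours 30 minutes

Convert departure to UTC: 12:44 AM − 4:30 = 8:14 PM UTC on Oct 22.
Add 3 hours and 25 minutes flight time → 11:39 PM UTC.
New Almaty is UTC−4:00, so local arrival = 11:39 PM − 4:00 = 7:39 PM on Oct 22.
Layover = 1:09 AM − 7:39 PM (+1 day) = 5 hours 30 minutes.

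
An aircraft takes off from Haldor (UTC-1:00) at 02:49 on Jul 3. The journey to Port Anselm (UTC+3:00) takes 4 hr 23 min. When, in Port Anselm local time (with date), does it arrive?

Convert departure to UTC: 02:49 + 1:00 = 03:49 UTC on Jul 3.
Add 4 hours 23 minutes travel time → 08:12 UTC.
Port Anselm is UTC+3:00, so local arrival = 08:12 + 3:00 = 11:12 on Jul 3.

11:12 on Jul 3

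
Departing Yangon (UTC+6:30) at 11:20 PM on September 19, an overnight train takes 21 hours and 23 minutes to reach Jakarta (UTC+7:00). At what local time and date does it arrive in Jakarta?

Convert departure to UTC: 11:20 PM − 6:30 = 4:50 PM UTC on Sep 19.
Add 21 hours 23 minutes travel time → 2:13 PM UTC (Sep 20).
Jakarta is UTC+7:00, so local arrival = 2:13 PM + 7:00 = 9:13 PM on Sep 20.

9:13 PM on September 20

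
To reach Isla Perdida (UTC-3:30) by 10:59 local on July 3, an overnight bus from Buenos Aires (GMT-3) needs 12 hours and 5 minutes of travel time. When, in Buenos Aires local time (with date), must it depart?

23:24 on July 2

Target arrival in UTC: 10:59 + 3:30 = 14:29 on Jul 3.
Subtract 12 hours and 5 minutes → departure 02:24 UTC on Jul 3.
Buenos Aires is UTC−3:00: 02:24 − 3:00 = 23:24 on Jul 2.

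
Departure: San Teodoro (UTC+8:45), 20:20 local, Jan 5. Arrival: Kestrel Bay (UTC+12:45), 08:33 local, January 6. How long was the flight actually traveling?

Departure in UTC: 20:20 − 8:45 = 11:35 on Jan 5.
Arrival in UTC: 08:33 − 12:45 = 19:48 on Jan 5.
Elapsed = 19:48 − 11:35 = 8 hours 13 minutes.

8 hours 13 minutes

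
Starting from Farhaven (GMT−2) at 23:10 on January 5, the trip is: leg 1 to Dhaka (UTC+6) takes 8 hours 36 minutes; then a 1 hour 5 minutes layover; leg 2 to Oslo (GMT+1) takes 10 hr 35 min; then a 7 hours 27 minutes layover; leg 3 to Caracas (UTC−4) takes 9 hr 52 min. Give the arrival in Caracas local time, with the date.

10:45 on January 7

Convert departure to UTC: 23:10 + 2:00 = 01:10 UTC on Jan 6.
Add 8 hours and 36 minutes leg 1 → 09:46 UTC.
Add 1 hour 5 minutes layover in Dhaka → 10:51 UTC.
Add 10 hours 35 minutes leg 2 → 21:26 UTC.
Add 7 hours 27 minutes layover in Oslo → 04:53 UTC (Jan 7).
Add 9 hours 52 minutes leg 3 → 14:45 UTC.
Caracas is UTC−4:00, so local arrival = 14:45 − 4:00 = 10:45 on Jan 7.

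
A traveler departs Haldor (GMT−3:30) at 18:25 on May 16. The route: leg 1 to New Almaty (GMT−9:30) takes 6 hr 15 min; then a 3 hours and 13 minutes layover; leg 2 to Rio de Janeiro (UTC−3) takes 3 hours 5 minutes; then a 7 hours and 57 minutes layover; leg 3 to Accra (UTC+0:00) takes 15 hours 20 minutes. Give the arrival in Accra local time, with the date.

Convert departure to UTC: 18:25 + 3:30 = 21:55 UTC on May 16.
Add 6 hours and 15 minutes leg 1 → 04:10 UTC (May 17).
Add 3 hours 13 minutes layover in New Almaty → 07:23 UTC.
Add 3 hours 5 minutes leg 2 → 10:28 UTC.
Add 7 hours 57 minutes layover in Rio de Janeiro → 18:25 UTC.
Add 15 hours and 20 minutes leg 3 → 09:45 UTC (May 18).
Accra is UTC+0, so local arrival is the same: 09:45 on May 18.

09:45 on May 18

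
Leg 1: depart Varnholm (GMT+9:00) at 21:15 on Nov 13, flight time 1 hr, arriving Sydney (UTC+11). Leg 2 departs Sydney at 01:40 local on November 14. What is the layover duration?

Convert departure to UTC: 21:15 − 9:00 = 12:15 UTC on Nov 13.
Add 1 hour flight time → 13:15 UTC.
Sydney is UTC+11:00, so local arrival = 13:15 + 11:00 = 00:15 on Nov 14.
Layover = 01:40 − 00:15 = 1 hour 25 minutes.

1 hour 25 minutes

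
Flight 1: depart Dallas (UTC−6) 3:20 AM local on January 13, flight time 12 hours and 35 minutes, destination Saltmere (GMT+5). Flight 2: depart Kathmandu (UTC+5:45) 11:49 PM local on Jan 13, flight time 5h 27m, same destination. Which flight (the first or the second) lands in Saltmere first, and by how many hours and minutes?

the first, by 1 hour 36 minutes

Flight 1 in UTC: 3:20 AM + 6:00 = 9:20 AM on Jan 13.
+12 hours and 35 minutes → arrive 9:55 PM UTC on Jan 13.
Flight 2 in UTC: 11:49 PM − 5:45 = 6:04 PM on Jan 13.
+5 hours 27 minutes → arrive 11:31 PM UTC on Jan 13.
Flight 1 lands earlier by 1 hour 36 minutes.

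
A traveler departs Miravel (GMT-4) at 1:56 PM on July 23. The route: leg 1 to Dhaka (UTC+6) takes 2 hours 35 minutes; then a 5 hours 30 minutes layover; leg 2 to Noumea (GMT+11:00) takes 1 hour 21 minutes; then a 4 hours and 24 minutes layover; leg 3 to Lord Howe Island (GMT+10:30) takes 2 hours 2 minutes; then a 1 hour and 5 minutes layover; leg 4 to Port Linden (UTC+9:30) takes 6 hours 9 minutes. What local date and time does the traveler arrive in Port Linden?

Convert departure to UTC: 1:56 PM + 4:00 = 5:56 PM UTC on Jul 23.
Add 2 hours 35 minutes leg 1 → 8:31 PM UTC.
Add 5 hours and 30 minutes layover in Dhaka → 2:01 AM UTC (Jul 24).
Add 1 hour 21 minutes leg 2 → 3:22 AM UTC.
Add 4 hours and 24 minutes layover in Noumea → 7:46 AM UTC.
Add 2 hours and 2 minutes leg 3 → 9:48 AM UTC.
Add 1 hour 5 minutes layover in Lord Howe Island → 10:53 AM UTC.
Add 6 hours 9 minutes leg 4 → 5:02 PM UTC.
Port Linden is UTC+9:30, so local arrival = 5:02 PM + 9:30 = 2:32 AM on Jul 25.

2:32 AM on July 25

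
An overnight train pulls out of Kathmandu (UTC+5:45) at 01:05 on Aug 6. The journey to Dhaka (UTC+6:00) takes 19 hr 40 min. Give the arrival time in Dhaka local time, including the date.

Convert departure to UTC: 01:05 − 5:45 = 19:20 UTC on Aug 5.
Add 19 hours and 40 minutes travel time → 15:00 UTC (Aug 6).
Dhaka is UTC+6:00, so local arrival = 15:00 + 6:00 = 21:00 on Aug 6.

21:00 on Aug 6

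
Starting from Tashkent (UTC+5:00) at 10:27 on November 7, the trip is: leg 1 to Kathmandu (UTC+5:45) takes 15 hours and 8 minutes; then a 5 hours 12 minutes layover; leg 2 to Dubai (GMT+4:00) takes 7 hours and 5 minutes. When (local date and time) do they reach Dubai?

Convert departure to UTC: 10:27 − 5:00 = 05:27 UTC on Nov 7.
Add 15 hours 8 minutes leg 1 → 20:35 UTC.
Add 5 hours and 12 minutes layover in Kathmandu → 01:47 UTC (Nov 8).
Add 7 hours and 5 minutes leg 2 → 08:52 UTC.
Dubai is UTC+4:00, so local arrival = 08:52 + 4:00 = 12:52 on Nov 8.

12:52 on November 8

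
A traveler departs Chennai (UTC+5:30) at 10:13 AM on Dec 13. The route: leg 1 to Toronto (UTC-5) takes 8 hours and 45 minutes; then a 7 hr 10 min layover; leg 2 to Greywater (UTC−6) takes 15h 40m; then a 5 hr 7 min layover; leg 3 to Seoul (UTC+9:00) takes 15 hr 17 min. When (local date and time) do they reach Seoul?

Convert departure to UTC: 10:13 AM − 5:30 = 4:43 AM UTC on Dec 13.
Add 8 hours 45 minutes leg 1 → 1:28 PM UTC.
Add 7 hours 10 minutes layover in Toronto → 8:38 PM UTC.
Add 15 hours and 40 minutes leg 2 → 12:18 PM UTC (Dec 14).
Add 5 hours and 7 minutes layover in Greywater → 5:25 PM UTC.
Add 15 hours 17 minutes leg 3 → 8:42 AM UTC (Dec 15).
Seoul is UTC+9:00, so local arrival = 8:42 AM + 9:00 = 5:42 PM on Dec 15.

5:42 PM on December 15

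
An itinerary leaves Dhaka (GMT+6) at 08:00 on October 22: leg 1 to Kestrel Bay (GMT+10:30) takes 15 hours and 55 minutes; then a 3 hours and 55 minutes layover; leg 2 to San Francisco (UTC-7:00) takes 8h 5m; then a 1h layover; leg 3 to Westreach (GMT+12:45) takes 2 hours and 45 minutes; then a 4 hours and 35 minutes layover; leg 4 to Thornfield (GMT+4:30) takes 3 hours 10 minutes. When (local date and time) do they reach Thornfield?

Convert departure to UTC: 08:00 − 6:00 = 02:00 UTC on Oct 22.
Add 15 hours and 55 minutes leg 1 → 17:55 UTC.
Add 3 hours 55 minutes layover in Kestrel Bay → 21:50 UTC.
Add 8 hours and 5 minutes leg 2 → 05:55 UTC (Oct 23).
Add 1 hour layover in San Francisco → 06:55 UTC.
Add 2 hours and 45 minutes leg 3 → 09:40 UTC.
Add 4 hours 35 minutes layover in Westreach → 14:15 UTC.
Add 3 hours and 10 minutes leg 4 → 17:25 UTC.
Thornfield is UTC+4:30, so local arrival = 17:25 + 4:30 = 21:55 on Oct 23.

21:55 on October 23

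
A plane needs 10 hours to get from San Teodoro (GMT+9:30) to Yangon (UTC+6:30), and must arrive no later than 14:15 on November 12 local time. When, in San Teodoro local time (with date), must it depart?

Target arrival in UTC: 14:15 − 6:30 = 07:45 on Nov 12.
Subtract 10 hours → departure 21:45 UTC on Nov 11.
San Teodoro is UTC+9:30: 21:45 + 9:30 = 07:15 on Nov 12.

07:15 on November 12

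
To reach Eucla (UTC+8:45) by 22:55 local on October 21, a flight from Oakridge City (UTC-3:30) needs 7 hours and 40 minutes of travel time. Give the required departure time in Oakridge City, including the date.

Target arrival in UTC: 22:55 − 8:45 = 14:10 on Oct 21.
Subtract 7 hours and 40 minutes → departure 06:30 UTC on Oct 21.
Oakridge City is UTC−3:30: 06:30 − 3:30 = 03:00 on Oct 21.

03:00 on Oct 21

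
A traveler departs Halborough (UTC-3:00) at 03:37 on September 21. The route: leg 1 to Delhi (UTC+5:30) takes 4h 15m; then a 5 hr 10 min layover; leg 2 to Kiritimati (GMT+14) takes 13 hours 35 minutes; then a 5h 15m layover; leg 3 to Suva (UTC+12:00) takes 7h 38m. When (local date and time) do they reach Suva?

Convert departure to UTC: 03:37 + 3:00 = 06:37 UTC on Sep 21.
Add 4 hours and 15 minutes leg 1 → 10:52 UTC.
Add 5 hours 10 minutes layover in Delhi → 16:02 UTC.
Add 13 hours and 35 minutes leg 2 → 05:37 UTC (Sep 22).
Add 5 hours 15 minutes layover in Kiritimati → 10:52 UTC.
Add 7 hours and 38 minutes leg 3 → 18:30 UTC.
Suva is UTC+12:00, so local arrival = 18:30 + 12:00 = 06:30 on Sep 23.

06:30 on September 23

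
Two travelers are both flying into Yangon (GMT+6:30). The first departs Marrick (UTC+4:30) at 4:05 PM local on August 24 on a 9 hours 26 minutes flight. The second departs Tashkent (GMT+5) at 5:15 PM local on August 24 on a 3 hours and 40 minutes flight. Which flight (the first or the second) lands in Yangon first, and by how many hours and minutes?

the second, by 5 hours 6 minutes

Flight 1 in UTC: 4:05 PM − 4:30 = 11:35 AM on Aug 24.
+9 hours 26 minutes → arrive 9:01 PM UTC on Aug 24.
Flight 2 in UTC: 5:15 PM − 5:00 = 12:15 PM on Aug 24.
+3 hours 40 minutes → arrive 3:55 PM UTC on Aug 24.
Flight 2 lands earlier by 5 hours 6 minutes.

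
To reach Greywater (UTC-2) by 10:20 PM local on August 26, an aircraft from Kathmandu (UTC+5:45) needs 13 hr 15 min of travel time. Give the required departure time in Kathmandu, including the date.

4:50 PM on August 26

Target arrival in UTC: 10:20 PM + 2:00 = 12:20 AM on Aug 27.
Subtract 13 hours and 15 minutes → departure 11:05 AM UTC on Aug 26.
Kathmandu is UTC+5:45: 11:05 AM + 5:45 = 4:50 PM on Aug 26.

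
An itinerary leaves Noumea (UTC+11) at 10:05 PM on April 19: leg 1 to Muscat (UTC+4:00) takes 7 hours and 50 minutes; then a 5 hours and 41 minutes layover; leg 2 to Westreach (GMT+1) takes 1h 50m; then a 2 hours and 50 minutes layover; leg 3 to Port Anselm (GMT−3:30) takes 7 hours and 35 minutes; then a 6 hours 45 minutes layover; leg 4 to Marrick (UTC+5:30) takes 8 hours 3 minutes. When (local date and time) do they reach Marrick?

9:09 AM on April 21

Convert departure to UTC: 10:05 PM − 11:00 = 11:05 AM UTC on Apr 19.
Add 7 hours and 50 minutes leg 1 → 6:55 PM UTC.
Add 5 hours 41 minutes layover in Muscat → 12:36 AM UTC (Apr 20).
Add 1 hour and 50 minutes leg 2 → 2:26 AM UTC.
Add 2 hours 50 minutes layover in Westreach → 5:16 AM UTC.
Add 7 hours 35 minutes leg 3 → 12:51 PM UTC.
Add 6 hours and 45 minutes layover in Port Anselm → 7:36 PM UTC.
Add 8 hours and 3 minutes leg 4 → 3:39 AM UTC (Apr 21).
Marrick is UTC+5:30, so local arrival = 3:39 AM + 5:30 = 9:09 AM on Apr 21.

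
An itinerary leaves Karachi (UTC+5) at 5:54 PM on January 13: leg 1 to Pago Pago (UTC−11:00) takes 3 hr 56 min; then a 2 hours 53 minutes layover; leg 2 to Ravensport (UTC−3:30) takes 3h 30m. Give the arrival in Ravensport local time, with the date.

7:43 PM on Jan 13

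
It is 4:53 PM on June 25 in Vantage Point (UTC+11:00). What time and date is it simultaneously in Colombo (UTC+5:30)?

In UTC: 4:53 PM − 11:00 = 5:53 AM on Jun 25.
Colombo is UTC+5:30: 5:53 AM + 5:30 = 11:23 AM on Jun 25.

11:23 AM on June 25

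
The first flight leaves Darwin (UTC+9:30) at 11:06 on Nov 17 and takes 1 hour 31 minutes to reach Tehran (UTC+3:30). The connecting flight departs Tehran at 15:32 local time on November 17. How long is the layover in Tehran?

Convert departure to UTC: 11:06 − 9:30 = 01:36 UTC on Nov 17.
Add 1 hour and 31 minutes flight time → 03:07 UTC.
Tehran is UTC+3:30, so local arrival = 03:07 + 3:30 = 06:37 on Nov 17.
Layover = 15:32 − 06:37 = 8 hours 55 minutes.

8 hours 55 minutes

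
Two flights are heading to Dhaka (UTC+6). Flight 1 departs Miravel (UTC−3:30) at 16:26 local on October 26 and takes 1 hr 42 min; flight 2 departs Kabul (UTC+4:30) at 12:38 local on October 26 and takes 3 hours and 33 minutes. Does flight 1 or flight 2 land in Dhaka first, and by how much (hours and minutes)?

Flight 1 in UTC: 16:26 + 3:30 = 19:56 on Oct 26.
+1 hour and 42 minutes → arrive 21:38 UTC on Oct 26.
Flight 2 in UTC: 12:38 − 4:30 = 08:08 on Oct 26.
+3 hours and 33 minutes → arrive 11:41 UTC on Oct 26.
Flight 2 lands earlier by 9 hours 57 minutes.

the second, by 9 hours 57 minutes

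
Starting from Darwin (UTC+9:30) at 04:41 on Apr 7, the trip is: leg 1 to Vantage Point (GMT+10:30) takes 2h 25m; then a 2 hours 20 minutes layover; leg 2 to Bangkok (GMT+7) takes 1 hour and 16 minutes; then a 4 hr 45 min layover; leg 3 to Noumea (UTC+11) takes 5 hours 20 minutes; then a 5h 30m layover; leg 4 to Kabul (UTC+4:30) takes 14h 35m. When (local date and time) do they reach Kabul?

11:52 on April 8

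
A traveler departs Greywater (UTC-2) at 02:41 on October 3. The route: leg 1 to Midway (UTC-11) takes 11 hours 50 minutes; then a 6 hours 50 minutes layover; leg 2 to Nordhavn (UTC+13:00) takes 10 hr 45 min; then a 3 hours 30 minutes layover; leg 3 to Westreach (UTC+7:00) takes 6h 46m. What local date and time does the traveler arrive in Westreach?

Convert departure to UTC: 02:41 + 2:00 = 04:41 UTC on Oct 3.
Add 11 hours and 50 minutes leg 1 → 16:31 UTC.
Add 6 hours 50 minutes layover in Midway → 23:21 UTC.
Add 10 hours 45 minutes leg 2 → 10:06 UTC (Oct 4).
Add 3 hours and 30 minutes layover in Nordhavn → 13:36 UTC.
Add 6 hours and 46 minutes leg 3 → 20:22 UTC.
Westreach is UTC+7:00, so local arrival = 20:22 + 7:00 = 03:22 on Oct 5.

03:22 on October 5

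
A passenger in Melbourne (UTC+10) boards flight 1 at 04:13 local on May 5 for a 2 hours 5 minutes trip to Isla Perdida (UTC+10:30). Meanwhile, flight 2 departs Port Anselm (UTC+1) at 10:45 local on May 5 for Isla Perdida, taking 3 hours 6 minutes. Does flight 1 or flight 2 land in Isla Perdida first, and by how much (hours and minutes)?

Flight 1 in UTC: 04:13 − 10:00 = 18:13 on May 4.
+2 hours and 5 minutes → arrive 20:18 UTC on May 4.
Flight 2 in UTC: 10:45 − 1:00 = 09:45 on May 5.
+3 hours 6 minutes → arrive 12:51 UTC on May 5.
Flight 1 lands earlier by 16 hours 33 minutes.

the first, by 16 hours 33 minutes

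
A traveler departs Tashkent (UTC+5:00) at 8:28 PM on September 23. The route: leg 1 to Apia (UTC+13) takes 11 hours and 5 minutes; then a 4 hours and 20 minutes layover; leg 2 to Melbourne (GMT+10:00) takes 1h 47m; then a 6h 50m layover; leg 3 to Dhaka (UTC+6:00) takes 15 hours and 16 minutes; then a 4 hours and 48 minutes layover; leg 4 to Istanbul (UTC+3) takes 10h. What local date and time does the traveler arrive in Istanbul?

12:34 AM on September 26

Convert departure to UTC: 8:28 PM − 5:00 = 3:28 PM UTC on Sep 23.
Add 11 hours 5 minutes leg 1 → 2:33 AM UTC (Sep 24).
Add 4 hours 20 minutes layover in Apia → 6:53 AM UTC.
Add 1 hour 47 minutes leg 2 → 8:40 AM UTC.
Add 6 hours and 50 minutes layover in Melbourne → 3:30 PM UTC.
Add 15 hours and 16 minutes leg 3 → 6:46 AM UTC (Sep 25).
Add 4 hours and 48 minutes layover in Dhaka → 11:34 AM UTC.
Add 10 hours leg 4 → 9:34 PM UTC.
Istanbul is UTC+3:00, so local arrival = 9:34 PM + 3:00 = 12:34 AM on Sep 26.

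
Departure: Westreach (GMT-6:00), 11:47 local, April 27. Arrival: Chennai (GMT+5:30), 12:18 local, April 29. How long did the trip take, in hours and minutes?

37 hours 1 minute

Departure in UTC: 11:47 + 6:00 = 17:47 on Apr 27.
Arrival in UTC: 12:18 − 5:30 = 06:48 on Apr 29.
Elapsed = 06:48 − 17:47 (+2 days) = 37 hours 1 minute.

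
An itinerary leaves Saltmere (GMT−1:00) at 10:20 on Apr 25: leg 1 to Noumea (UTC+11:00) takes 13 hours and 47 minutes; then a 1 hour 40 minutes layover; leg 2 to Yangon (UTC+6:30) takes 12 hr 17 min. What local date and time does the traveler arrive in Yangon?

21:34 on April 26

Convert departure to UTC: 10:20 + 1:00 = 11:20 UTC on Apr 25.
Add 13 hours 47 minutes leg 1 → 01:07 UTC (Apr 26).
Add 1 hour 40 minutes layover in Noumea → 02:47 UTC.
Add 12 hours and 17 minutes leg 2 → 15:04 UTC.
Yangon is UTC+6:30, so local arrival = 15:04 + 6:30 = 21:34 on Apr 26.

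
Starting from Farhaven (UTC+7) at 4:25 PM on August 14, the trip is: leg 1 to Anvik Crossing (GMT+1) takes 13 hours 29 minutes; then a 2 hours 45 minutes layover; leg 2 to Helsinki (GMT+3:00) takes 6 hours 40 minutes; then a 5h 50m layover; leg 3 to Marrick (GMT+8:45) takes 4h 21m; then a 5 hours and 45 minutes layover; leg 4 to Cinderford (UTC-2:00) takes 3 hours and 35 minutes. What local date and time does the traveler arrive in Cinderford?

1:50 AM on August 16

Convert departure to UTC: 4:25 PM − 7:00 = 9:25 AM UTC on Aug 14.
Add 13 hours and 29 minutes leg 1 → 10:54 PM UTC.
Add 2 hours and 45 minutes layover in Anvik Crossing → 1:39 AM UTC (Aug 15).
Add 6 hours 40 minutes leg 2 → 8:19 AM UTC.
Add 5 hours 50 minutes layover in Helsinki → 2:09 PM UTC.
Add 4 hours and 21 minutes leg 3 → 6:30 PM UTC.
Add 5 hours and 45 minutes layover in Marrick → 12:15 AM UTC (Aug 16).
Add 3 hours 35 minutes leg 4 → 3:50 AM UTC.
Cinderford is UTC−2:00, so local arrival = 3:50 AM − 2:00 = 1:50 AM on Aug 16.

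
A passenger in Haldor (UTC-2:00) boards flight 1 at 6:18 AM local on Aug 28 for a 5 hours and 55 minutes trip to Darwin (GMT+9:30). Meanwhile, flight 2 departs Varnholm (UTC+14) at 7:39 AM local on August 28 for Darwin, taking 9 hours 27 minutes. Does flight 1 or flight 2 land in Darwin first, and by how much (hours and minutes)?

Flight 1 in UTC: 6:18 AM + 2:00 = 8:18 AM on Aug 28.
+5 hours 55 minutes → arrive 2:13 PM UTC on Aug 28.
Flight 2 in UTC: 7:39 AM − 14:00 = 5:39 PM on Aug 27.
+9 hours 27 minutes → arrive 3:06 AM UTC on Aug 28.
Flight 2 lands earlier by 11 hours 7 minutes.

the second, by 11 hours 7 minutes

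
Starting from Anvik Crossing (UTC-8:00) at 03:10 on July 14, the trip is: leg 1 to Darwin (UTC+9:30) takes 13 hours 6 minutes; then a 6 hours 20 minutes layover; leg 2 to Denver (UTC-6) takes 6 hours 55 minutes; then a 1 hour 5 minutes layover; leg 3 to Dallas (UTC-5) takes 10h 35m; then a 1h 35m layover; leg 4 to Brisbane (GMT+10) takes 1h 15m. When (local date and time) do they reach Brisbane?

Convert departure to UTC: 03:10 + 8:00 = 11:10 UTC on Jul 14.
Add 13 hours and 6 minutes leg 1 → 00:16 UTC (Jul 15).
Add 6 hours 20 minutes layover in Darwin → 06:36 UTC.
Add 6 hours and 55 minutes leg 2 → 13:31 UTC.
Add 1 hour and 5 minutes layover in Denver → 14:36 UTC.
Add 10 hours 35 minutes leg 3 → 01:11 UTC (Jul 16).
Add 1 hour 35 minutes layover in Dallas → 02:46 UTC.
Add 1 hour 15 minutes leg 4 → 04:01 UTC.
Brisbane is UTC+10:00, so local arrival = 04:01 + 10:00 = 14:01 on Jul 16.

14:01 on July 16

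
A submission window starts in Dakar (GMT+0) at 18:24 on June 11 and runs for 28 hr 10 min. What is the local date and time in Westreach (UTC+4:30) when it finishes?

03:04 on June 13

Dakar is at UTC+0, so start is already 18:24 UTC on Jun 11.
Add 28 hours 10 minutes duration → 22:34 UTC (Jun 12).
Westreach is UTC+4:30, so local end time = 22:34 + 4:30 = 03:04 on Jun 13.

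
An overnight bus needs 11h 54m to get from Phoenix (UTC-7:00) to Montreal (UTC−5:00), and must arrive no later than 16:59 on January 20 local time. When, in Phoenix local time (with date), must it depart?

03:05 on January 20

Target arrival in UTC: 16:59 + 5:00 = 21:59 on Jan 20.
Subtract 11 hours 54 minutes → departure 10:05 UTC on Jan 20.
Phoenix is UTC−7:00: 10:05 − 7:00 = 03:05 on Jan 20.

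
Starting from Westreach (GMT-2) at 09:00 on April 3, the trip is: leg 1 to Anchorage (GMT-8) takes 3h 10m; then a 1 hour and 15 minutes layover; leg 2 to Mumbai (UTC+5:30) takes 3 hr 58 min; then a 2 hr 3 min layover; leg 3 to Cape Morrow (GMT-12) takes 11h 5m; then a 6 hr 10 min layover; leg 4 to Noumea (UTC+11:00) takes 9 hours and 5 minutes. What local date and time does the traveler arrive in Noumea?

10:46 on April 5

Convert departure to UTC: 09:00 + 2:00 = 11:00 UTC on Apr 3.
Add 3 hours and 10 minutes leg 1 → 14:10 UTC.
Add 1 hour and 15 minutes layover in Anchorage → 15:25 UTC.
Add 3 hours and 58 minutes leg 2 → 19:23 UTC.
Add 2 hours 3 minutes layover in Mumbai → 21:26 UTC.
Add 11 hours 5 minutes leg 3 → 08:31 UTC (Apr 4).
Add 6 hours 10 minutes layover in Cape Morrow → 14:41 UTC.
Add 9 hours 5 minutes leg 4 → 23:46 UTC.
Noumea is UTC+11:00, so local arrival = 23:46 + 11:00 = 10:46 on Apr 5.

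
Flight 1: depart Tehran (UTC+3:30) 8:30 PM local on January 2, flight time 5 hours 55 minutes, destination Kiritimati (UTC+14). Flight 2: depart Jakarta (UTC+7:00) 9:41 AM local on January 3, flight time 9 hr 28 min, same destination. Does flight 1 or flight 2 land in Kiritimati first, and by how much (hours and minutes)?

the first, by 13 hours 14 minutes

Flight 1 in UTC: 8:30 PM − 3:30 = 5:00 PM on Jan 2.
+5 hours and 55 minutes → arrive 10:55 PM UTC on Jan 2.
Flight 2 in UTC: 9:41 AM − 7:00 = 2:41 AM on Jan 3.
+9 hours 28 minutes → arrive 12:09 PM UTC on Jan 3.
Flight 1 lands earlier by 13 hours 14 minutes.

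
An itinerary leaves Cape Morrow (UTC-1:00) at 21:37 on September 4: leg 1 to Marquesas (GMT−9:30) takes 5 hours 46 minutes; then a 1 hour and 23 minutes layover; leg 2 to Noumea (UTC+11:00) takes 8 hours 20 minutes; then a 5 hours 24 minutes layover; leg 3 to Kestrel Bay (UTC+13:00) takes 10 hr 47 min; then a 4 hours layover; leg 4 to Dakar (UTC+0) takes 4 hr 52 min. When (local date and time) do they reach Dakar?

Convert departure to UTC: 21:37 + 1:00 = 22:37 UTC on Sep 4.
Add 5 hours and 46 minutes leg 1 → 04:23 UTC (Sep 5).
Add 1 hour 23 minutes layover in Marquesas → 05:46 UTC.
Add 8 hours 20 minutes leg 2 → 14:06 UTC.
Add 5 hours 24 minutes layover in Noumea → 19:30 UTC.
Add 10 hours 47 minutes leg 3 → 06:17 UTC (Sep 6).
Add 4 hours layover in Kestrel Bay → 10:17 UTC.
Add 4 hours and 52 minutes leg 4 → 15:09 UTC.
Dakar is UTC+0, so local arrival is the same: 15:09 on Sep 6.

15:09 on Sep 6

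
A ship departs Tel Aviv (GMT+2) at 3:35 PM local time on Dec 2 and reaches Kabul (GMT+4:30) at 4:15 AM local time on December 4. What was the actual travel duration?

34 hours 10 minutes

Departure in UTC: 3:35 PM − 2:00 = 1:35 PM on Dec 2.
Arrival in UTC: 4:15 AM − 4:30 = 11:45 PM on Dec 3.
Elapsed = 11:45 PM − 1:35 PM (+1 day) = 34 hours 10 minutes.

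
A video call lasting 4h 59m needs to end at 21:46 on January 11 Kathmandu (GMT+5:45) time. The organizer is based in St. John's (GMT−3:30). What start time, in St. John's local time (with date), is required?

07:32 on January 11

Target end time in UTC: 21:46 − 5:45 = 16:01 on Jan 11.
Subtract 4 hours 59 minutes → start 11:02 UTC on Jan 11.
St. John's is UTC−3:30: 11:02 − 3:30 = 07:32 on Jan 11.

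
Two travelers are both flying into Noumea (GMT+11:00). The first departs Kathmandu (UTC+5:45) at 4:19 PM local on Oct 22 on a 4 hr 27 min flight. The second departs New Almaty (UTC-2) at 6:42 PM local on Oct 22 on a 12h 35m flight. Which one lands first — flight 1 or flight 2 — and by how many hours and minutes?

Flight 1 in UTC: 4:19 PM − 5:45 = 10:34 AM on Oct 22.
+4 hours and 27 minutes → arrive 3:01 PM UTC on Oct 22.
Flight 2 in UTC: 6:42 PM + 2:00 = 8:42 PM on Oct 22.
+12 hours and 35 minutes → arrive 9:17 AM UTC on Oct 23.
Flight 1 lands earlier by 18 hours 16 minutes.

the first, by 18 hours 16 minutes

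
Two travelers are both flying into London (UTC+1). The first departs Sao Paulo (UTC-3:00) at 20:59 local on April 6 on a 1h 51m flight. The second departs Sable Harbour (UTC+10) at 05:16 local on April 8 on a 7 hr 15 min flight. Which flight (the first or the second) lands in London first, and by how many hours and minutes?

the first, by 24 hours 41 minutes

Flight 1 in UTC: 20:59 + 3:00 = 23:59 on Apr 6.
+1 hour and 51 minutes → arrive 01:50 UTC on Apr 7.
Flight 2 in UTC: 05:16 − 10:00 = 19:16 on Apr 7.
+7 hours 15 minutes → arrive 02:31 UTC on Apr 8.
Flight 1 lands earlier by 24 hours 41 minutes.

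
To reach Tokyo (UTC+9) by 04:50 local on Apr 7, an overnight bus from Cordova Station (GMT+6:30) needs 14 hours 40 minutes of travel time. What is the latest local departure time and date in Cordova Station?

11:40 on April 6

Target arrival in UTC: 04:50 − 9:00 = 19:50 on Apr 6.
Subtract 14 hours and 40 minutes → departure 05:10 UTC on Apr 6.
Cordova Station is UTC+6:30: 05:10 + 6:30 = 11:40 on Apr 6.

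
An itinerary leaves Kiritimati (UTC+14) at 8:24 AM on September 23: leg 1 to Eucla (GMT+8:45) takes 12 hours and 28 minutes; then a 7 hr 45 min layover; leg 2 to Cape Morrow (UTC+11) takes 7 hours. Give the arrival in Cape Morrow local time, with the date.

Convert departure to UTC: 8:24 AM − 14:00 = 6:24 PM UTC on Sep 22.
Add 12 hours and 28 minutes leg 1 → 6:52 AM UTC (Sep 23).
Add 7 hours 45 minutes layover in Eucla → 2:37 PM UTC.
Add 7 hours leg 2 → 9:37 PM UTC.
Cape Morrow is UTC+11:00, so local arrival = 9:37 PM + 11:00 = 8:37 AM on Sep 24.

8:37 AM on September 24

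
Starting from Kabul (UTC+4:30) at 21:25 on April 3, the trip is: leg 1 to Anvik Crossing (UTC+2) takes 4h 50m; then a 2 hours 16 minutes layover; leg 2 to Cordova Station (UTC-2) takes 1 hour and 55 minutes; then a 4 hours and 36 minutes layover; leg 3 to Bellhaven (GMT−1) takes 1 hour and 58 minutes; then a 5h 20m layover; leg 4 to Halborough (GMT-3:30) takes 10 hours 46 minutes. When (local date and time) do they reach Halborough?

21:06 on April 4

Convert departure to UTC: 21:25 − 4:30 = 16:55 UTC on Apr 3.
Add 4 hours 50 minutes leg 1 → 21:45 UTC.
Add 2 hours and 16 minutes layover in Anvik Crossing → 00:01 UTC (Apr 4).
Add 1 hour 55 minutes leg 2 → 01:56 UTC.
Add 4 hours 36 minutes layover in Cordova Station → 06:32 UTC.
Add 1 hour 58 minutes leg 3 → 08:30 UTC.
Add 5 hours 20 minutes layover in Bellhaven → 13:50 UTC.
Add 10 hours and 46 minutes leg 4 → 00:36 UTC (Apr 5).
Halborough is UTC−3:30, so local arrival = 00:36 − 3:30 = 21:06 on Apr 4.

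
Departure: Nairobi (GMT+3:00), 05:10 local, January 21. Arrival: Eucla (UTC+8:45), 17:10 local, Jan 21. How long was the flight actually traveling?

Departure in UTC: 05:10 − 3:00 = 02:10 on Jan 21.
Arrival in UTC: 17:10 − 8:45 = 08:25 on Jan 21.
Elapsed = 08:25 − 02:10 = 6 hours 15 minutes.

6 hours 15 minutes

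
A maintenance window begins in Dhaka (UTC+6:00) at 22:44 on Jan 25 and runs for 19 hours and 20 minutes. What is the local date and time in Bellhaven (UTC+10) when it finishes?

Convert start to UTC: 22:44 − 6:00 = 16:44 UTC on Jan 25.
Add 19 hours and 20 minutes duration → 12:04 UTC (Jan 26).
Bellhaven is UTC+10:00, so local end time = 12:04 + 10:00 = 22:04 on Jan 26.

22:04 on Jan 26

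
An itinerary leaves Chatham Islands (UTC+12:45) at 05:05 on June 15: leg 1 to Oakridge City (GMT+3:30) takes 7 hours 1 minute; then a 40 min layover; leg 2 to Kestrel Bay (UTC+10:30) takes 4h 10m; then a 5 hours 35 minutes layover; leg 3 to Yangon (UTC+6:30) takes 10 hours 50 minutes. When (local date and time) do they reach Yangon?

Convert departure to UTC: 05:05 − 12:45 = 16:20 UTC on Jun 14.
Add 7 hours and 1 minute leg 1 → 23:21 UTC.
Add 40 minutes layover in Oakridge City → 00:01 UTC (Jun 15).
Add 4 hours and 10 minutes leg 2 → 04:11 UTC.
Add 5 hours 35 minutes layover in Kestrel Bay → 09:46 UTC.
Add 10 hours and 50 minutes leg 3 → 20:36 UTC.
Yangon is UTC+6:30, so local arrival = 20:36 + 6:30 = 03:06 on Jun 16.

03:06 on Jun 16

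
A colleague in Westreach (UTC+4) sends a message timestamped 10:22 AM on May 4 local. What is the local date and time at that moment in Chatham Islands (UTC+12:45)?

7:07 PM on May 4

Chatham Islands is 8:45 ahead of Westreach.
Shift by the zone difference: 10:22 AM + 8:45 = 7:07 PM on May 4 in Chatham Islands.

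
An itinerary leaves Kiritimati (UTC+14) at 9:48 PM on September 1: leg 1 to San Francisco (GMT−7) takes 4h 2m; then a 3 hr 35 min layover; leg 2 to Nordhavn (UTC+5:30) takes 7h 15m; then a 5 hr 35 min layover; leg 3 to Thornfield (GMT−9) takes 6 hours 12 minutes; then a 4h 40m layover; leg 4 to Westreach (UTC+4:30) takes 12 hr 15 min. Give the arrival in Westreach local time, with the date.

7:52 AM on September 3

Convert departure to UTC: 9:48 PM − 14:00 = 7:48 AM UTC on Sep 1.
Add 4 hours 2 minutes leg 1 → 11:50 AM UTC.
Add 3 hours and 35 minutes layover in San Francisco → 3:25 PM UTC.
Add 7 hours and 15 minutes leg 2 → 10:40 PM UTC.
Add 5 hours and 35 minutes layover in Nordhavn → 4:15 AM UTC (Sep 2).
Add 6 hours and 12 minutes leg 3 → 10:27 AM UTC.
Add 4 hours 40 minutes layover in Thornfield → 3:07 PM UTC.
Add 12 hours and 15 minutes leg 4 → 3:22 AM UTC (Sep 3).
Westreach is UTC+4:30, so local arrival = 3:22 AM + 4:30 = 7:52 AM on Sep 3.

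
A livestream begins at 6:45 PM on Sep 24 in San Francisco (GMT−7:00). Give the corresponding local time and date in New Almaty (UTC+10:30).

In UTC: 6:45 PM + 7:00 = 1:45 AM on Sep 25.
New Almaty is UTC+10:30: 1:45 AM + 10:30 = 12:15 PM on Sep 25.

12:15 PM on Sep 25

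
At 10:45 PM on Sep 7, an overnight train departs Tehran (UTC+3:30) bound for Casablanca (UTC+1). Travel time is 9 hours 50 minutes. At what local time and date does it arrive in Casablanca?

6:05 AM on September 8

Convert departure to UTC: 10:45 PM − 3:30 = 7:15 PM UTC on Sep 7.
Add 9 hours and 50 minutes travel time → 5:05 AM UTC (Sep 8).
Casablanca is UTC+1:00, so local arrival = 5:05 AM + 1:00 = 6:05 AM on Sep 8.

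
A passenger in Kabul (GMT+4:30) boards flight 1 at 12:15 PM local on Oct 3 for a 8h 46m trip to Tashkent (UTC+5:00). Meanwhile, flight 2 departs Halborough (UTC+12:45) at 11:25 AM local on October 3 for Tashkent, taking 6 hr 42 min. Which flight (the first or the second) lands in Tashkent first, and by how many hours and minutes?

the second, by 11 hours 9 minutes

Flight 1 in UTC: 12:15 PM − 4:30 = 7:45 AM on Oct 3.
+8 hours 46 minutes → arrive 4:31 PM UTC on Oct 3.
Flight 2 in UTC: 11:25 AM − 12:45 = 10:40 PM on Oct 2.
+6 hours 42 minutes → arrive 5:22 AM UTC on Oct 3.
Flight 2 lands earlier by 11 hours 9 minutes.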